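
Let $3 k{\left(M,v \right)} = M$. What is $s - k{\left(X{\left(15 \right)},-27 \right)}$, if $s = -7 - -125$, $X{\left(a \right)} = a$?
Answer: $113$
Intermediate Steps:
$k{\left(M,v \right)} = \frac{M}{3}$
$s = 118$ ($s = -7 + 125 = 118$)
$s - k{\left(X{\left(15 \right)},-27 \right)} = 118 - \frac{1}{3} \cdot 15 = 118 - 5 = 113$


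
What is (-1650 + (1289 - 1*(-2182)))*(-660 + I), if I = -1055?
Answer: -3123015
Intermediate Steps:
(-1650 + (1289 - 1*(-2182)))*(-660 + I) = (-1650 + (1289 - 1*(-2182)))*(-660 - 1055) = (-1650 + (1289 + 2182))*(-1715) = (-1650 + 3471)*(-1715) = 1821*(-1715) = -3123015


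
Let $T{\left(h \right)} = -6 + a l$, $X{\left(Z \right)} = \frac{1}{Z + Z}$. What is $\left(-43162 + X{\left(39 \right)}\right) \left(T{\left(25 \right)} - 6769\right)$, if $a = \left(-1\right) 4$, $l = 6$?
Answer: $\frac{1760750105}{6} \approx 2.9346 \cdot 10^{8}$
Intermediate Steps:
$X{\left(Z \right)} = \frac{1}{2 Z}$
$a = -4$
$T{\left(h \right)} = -30$ ($T{\left(h \right)} = -6 - 24 = -30$)
$\left(-43162 + X{\left(39 \right)}\right) \left(T{\left(25 \right)} - 6769\right) = \left(-43162 + \frac{1}{2 \cdot 39}\right) \left(-30 - 6769\right) = \left(-43162 + \frac{1}{2} \cdot \frac{1}{39}\right) \left(-6799\right) = \left(-43162 + \frac{1}{78}\right) \left(-6799\right) = \left(- \frac{3366635}{78}\right) \left(-6799\right) = \frac{1760750105}{6}$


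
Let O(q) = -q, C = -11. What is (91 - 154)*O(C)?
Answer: -693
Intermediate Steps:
(91 - 154)*O(C) = (91 - 154)*(-1*(-11)) = -63*11 = -693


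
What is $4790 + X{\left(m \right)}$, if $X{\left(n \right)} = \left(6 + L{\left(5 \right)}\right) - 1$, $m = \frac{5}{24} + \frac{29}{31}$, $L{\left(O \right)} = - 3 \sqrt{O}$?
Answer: $4795 - 3 \sqrt{5} \approx 4788.3$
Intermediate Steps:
$m = \frac{851}{744}$ ($m = 5 \cdot \frac{1}{24} + 29 \cdot \frac{1}{31} = \frac{5}{24} + \frac{29}{31} = \frac{851}{744} \approx 1.1438$)
$X{\left(n \right)} = 5 - 3 \sqrt{5}$ ($X{\left(n \right)} = \left(6 - 3 \sqrt{5}\right) - 1 = 5 - 3 \sqrt{5}$)
$4790 + X{\left(m \right)} = 4790 + \left(5 - 3 \sqrt{5}\right) = 4795 - 3 \sqrt{5}$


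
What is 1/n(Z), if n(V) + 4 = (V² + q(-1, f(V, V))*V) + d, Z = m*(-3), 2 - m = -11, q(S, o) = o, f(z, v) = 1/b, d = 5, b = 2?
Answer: 2/3005 ≈ 0.00066556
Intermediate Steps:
f(z, v) = ½ (f(z, v) = 1/2 = ½)
m = 13 (m = 2 - 1*(-11) = 2 + 11 = 13)
Z = -39 (Z = 13*(-3) = -39)
n(V) = 1 + V² + V/2 (n(V) = -4 + ((V² + V/2) + 5) = -4 + (5 + V² + V/2) = 1 + V² + V/2)
1/n(Z) = 1/(1 + (-39)² + (½)*(-39)) = 1/(1 + 1521 - 39/2) = 1/(3005/2) = 2/3005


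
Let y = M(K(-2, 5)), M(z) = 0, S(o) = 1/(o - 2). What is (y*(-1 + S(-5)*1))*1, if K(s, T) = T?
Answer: 0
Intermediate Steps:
S(o) = 1/(-2 + o)
y = 0
(y*(-1 + S(-5)*1))*1 = (0*(-1 + 1/(-2 - 5)))*1 = (0*(-1 + 1/(-7)))*1 = (0*(-1 - ⅐*1))*1 = (0*(-1 - ⅐))*1 = (0*(-8/7))*1 = 0*1 = 0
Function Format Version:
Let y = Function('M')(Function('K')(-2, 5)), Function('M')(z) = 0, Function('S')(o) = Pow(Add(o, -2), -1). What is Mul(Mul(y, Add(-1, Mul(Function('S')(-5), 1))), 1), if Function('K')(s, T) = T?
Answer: 0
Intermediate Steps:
Function('S')(o) = Pow(Add(-2, o), -1)
y = 0
Mul(Mul(y, Add(-1, Mul(Function('S')(-5), 1))), 1) = Mul(Mul(0, Add(-1, Mul(Pow(Add(-2, -5), -1), 1))), 1) = Mul(Mul(0, Add(-1, Mul(Pow(-7, -1), 1))), 1) = Mul(Mul(0, Add(-1, Mul(Rational(-1, 7), 1))), 1) = Mul(Mul(0, Add(-1, Rational(-1, 7))), 1) = Mul(Mul(0, Rational(-8, 7)), 1) = Mul(0, 1) = 0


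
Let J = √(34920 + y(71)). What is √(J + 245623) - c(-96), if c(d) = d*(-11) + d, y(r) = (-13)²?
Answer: -960 + √(245623 + √35089) ≈ -464.21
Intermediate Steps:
y(r) = 169
c(d) = -10*d (c(d) = -11*d + d = -10*d)
J = √35089 (J = √(34920 + 169) = √35089 ≈ 187.32)
√(J + 245623) - c(-96) = √(√35089 + 245623) - (-10)*(-96) = √(245623 + √35089) - 1*960 = √(245623 + √35089) - 960 = -960 + √(245623 + √35089)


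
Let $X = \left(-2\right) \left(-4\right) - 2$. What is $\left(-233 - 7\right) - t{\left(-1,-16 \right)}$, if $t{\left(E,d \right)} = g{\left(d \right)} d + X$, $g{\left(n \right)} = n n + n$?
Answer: $3594$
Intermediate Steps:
$g{\left(n \right)} = n + n^{2}$ ($g{\left(n \right)} = n^{2} + n = n + n^{2}$)
$X = 6$ ($X = 8 - 2 = 6$)
$t{\left(E,d \right)} = 6 + d^{2} \left(1 + d\right)$ ($t{\left(E,d \right)} = d \left(1 + d\right) d + 6 = d^{2} \left(1 + d\right) + 6 = 6 + d^{2} \left(1 + d\right)$)
$\left(-233 - 7\right) - t{\left(-1,-16 \right)} = \left(-233 - 7\right) - \left(6 + \left(-16\right)^{2} \left(1 - 16\right)\right) = \left(-233 - 7\right) - \left(6 + 256 \left(-15\right)\right) = -240 - \left(6 - 3840\right) = -240 - -3834 = -240 + 3834 = 3594$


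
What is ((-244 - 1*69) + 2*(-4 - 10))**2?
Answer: 116281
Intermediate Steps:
((-244 - 1*69) + 2*(-4 - 10))**2 = ((-244 - 69) + 2*(-14))**2 = (-313 - 28)**2 = (-341)**2 = 116281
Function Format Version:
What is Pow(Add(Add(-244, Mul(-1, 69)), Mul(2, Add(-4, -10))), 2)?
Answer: 116281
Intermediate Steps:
Pow(Add(Add(-244, Mul(-1, 69)), Mul(2, Add(-4, -10))), 2) = Pow(Add(Add(-244, -69), Mul(2, -14)), 2) = Pow(Add(-313, -28), 2) = Pow(-341, 2) = 116281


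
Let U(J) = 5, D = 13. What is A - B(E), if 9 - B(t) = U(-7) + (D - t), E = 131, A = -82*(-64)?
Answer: 5126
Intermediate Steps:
A = 5248
B(t) = -9 + t (B(t) = 9 - (5 + (13 - t)) = 9 - (18 - t) = 9 + (-18 + t) = -9 + t)
A - B(E) = 5248 - (-9 + 131) = 5248 - 1*122 = 5248 - 122 = 5126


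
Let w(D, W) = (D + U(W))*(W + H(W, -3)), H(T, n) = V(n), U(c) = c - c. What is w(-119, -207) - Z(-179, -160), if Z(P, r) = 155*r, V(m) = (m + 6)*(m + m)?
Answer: 51575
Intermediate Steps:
V(m) = 2*m*(6 + m) (V(m) = (6 + m)*(2*m) = 2*m*(6 + m))
U(c) = 0
H(T, n) = 2*n*(6 + n)
w(D, W) = D*(-18 + W) (w(D, W) = (D + 0)*(W + 2*(-3)*(6 - 3)) = D*(W + 2*(-3)*3) = D*(W - 18) = D*(-18 + W))
w(-119, -207) - Z(-179, -160) = -119*(-18 - 207) - 155*(-160) = -119*(-225) - 1*(-24800) = 26775 + 24800 = 51575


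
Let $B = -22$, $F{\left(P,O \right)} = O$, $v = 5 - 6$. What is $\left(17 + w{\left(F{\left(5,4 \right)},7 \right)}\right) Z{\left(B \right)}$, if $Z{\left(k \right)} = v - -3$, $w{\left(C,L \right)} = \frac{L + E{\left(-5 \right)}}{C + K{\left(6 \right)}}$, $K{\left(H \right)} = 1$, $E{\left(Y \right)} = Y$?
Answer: $\frac{174}{5} \approx 34.8$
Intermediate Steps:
$v = -1$ ($v = 5 - 6 = -1$)
$w{\left(C,L \right)} = \frac{-5 + L}{1 + C}$ ($w{\left(C,L \right)} = \frac{L - 5}{C + 1} = \frac{-5 + L}{1 + C}$)
$Z{\left(k \right)} = 2$ ($Z{\left(k \right)} = -1 - -3 = -1 + 3 = 2$)
$\left(17 + w{\left(F{\left(5,4 \right)},7 \right)}\right) Z{\left(B \right)} = \left(17 + \frac{-5 + 7}{1 + 4}\right) 2 = \left(17 + \frac{1}{5} \cdot 2\right) 2 = \left(17 + \frac{2}{5}\right) 2 = \frac{87}{5} \cdot 2 = \frac{174}{5}$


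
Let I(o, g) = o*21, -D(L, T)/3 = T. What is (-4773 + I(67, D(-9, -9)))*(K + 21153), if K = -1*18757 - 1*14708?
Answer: 41442192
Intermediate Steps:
D(L, T) = -3*T
K = -33465 (K = -18757 - 14708 = -33465)
I(o, g) = 21*o
(-4773 + I(67, D(-9, -9)))*(K + 21153) = (-4773 + 21*67)*(-33465 + 21153) = (-4773 + 1407)*(-12312) = -3366*(-12312) = 41442192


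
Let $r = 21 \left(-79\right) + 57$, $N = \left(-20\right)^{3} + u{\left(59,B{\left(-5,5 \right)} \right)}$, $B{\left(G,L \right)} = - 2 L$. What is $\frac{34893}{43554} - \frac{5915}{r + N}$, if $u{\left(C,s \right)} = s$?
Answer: $\frac{98835571}{69773508} \approx 1.4165$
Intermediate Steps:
$N = -8010$ ($N = \left(-20\right)^{3} - 10 = -8000 - 10 = -8010$)
$r = -1602$ ($r = -1659 + 57 = -1602$)
$\frac{34893}{43554} - \frac{5915}{r + N} = \frac{34893}{43554} - \frac{5915}{-1602 - 8010} = 34893 \cdot \frac{1}{43554} - \frac{5915}{-9612} = \frac{11631}{14518} - - \frac{5915}{9612} = \frac{11631}{14518} + \frac{5915}{9612} = \frac{98835571}{69773508}$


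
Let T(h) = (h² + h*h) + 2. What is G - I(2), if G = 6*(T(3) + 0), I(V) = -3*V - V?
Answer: 128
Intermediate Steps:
I(V) = -4*V
T(h) = 2 + 2*h² (T(h) = (h² + h²) + 2 = 2*h² + 2 = 2 + 2*h²)
G = 120 (G = 6*((2 + 2*3²) + 0) = 6*((2 + 2*9) + 0) = 6*((2 + 18) + 0) = 6*(20 + 0) = 6*20 = 120)
G - I(2) = 120 - (-4)*2 = 120 - 1*(-8) = 120 + 8 = 128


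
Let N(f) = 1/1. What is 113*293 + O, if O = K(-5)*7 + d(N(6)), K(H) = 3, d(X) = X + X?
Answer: 33132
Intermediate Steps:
N(f) = 1
d(X) = 2*X
O = 23 (O = 3*7 + 2*1 = 21 + 2 = 23)
113*293 + O = 113*293 + 23 = 33109 + 23 = 33132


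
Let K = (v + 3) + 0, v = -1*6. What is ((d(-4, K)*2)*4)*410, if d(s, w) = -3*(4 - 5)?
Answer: 9840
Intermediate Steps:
v = -6
K = -3 (K = (-6 + 3) + 0 = -3 + 0 = -3)
d(s, w) = 3 (d(s, w) = -3*(-1) = 3)
((d(-4, K)*2)*4)*410 = ((3*2)*4)*410 = (6*4)*410 = 24*410 = 9840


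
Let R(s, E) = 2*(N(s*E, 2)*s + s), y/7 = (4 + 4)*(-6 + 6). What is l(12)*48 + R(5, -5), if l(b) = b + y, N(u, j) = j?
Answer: 606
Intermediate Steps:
y = 0 (y = 7*((4 + 4)*(-6 + 6)) = 7*(8*0) = 7*0 = 0)
l(b) = b (l(b) = b + 0 = b)
R(s, E) = 6*s (R(s, E) = 2*(2*s + s) = 2*(3*s) = 6*s)
l(12)*48 + R(5, -5) = 12*48 + 6*5 = 576 + 30 = 606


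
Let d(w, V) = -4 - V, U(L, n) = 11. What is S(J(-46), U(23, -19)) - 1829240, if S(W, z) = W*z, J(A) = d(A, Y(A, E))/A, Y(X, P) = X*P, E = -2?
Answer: -42071992/23 ≈ -1.8292e+6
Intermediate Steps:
Y(X, P) = P*X
J(A) = (-4 + 2*A)/A (J(A) = (-4 - (-2)*A)/A = (-4 + 2*A)/A)
S(J(-46), U(23, -19)) - 1829240 = (2 - 4/(-46))*11 - 1829240 = (2 - 4*(-1/46))*11 - 1829240 = (2 + 2/23)*11 - 1829240 = (48/23)*11 - 1829240 = 528/23 - 1829240 = -42071992/23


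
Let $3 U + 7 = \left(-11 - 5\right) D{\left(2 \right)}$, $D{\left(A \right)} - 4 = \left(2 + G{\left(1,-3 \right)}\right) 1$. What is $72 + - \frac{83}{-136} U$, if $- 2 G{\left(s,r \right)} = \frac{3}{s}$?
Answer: $\frac{22819}{408} \approx 55.929$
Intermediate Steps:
$G{\left(s,r \right)} = - \frac{3}{2 s}$ ($G{\left(s,r \right)} = - \frac{3 \frac{1}{s}}{2} = - \frac{3}{2 s}$)
$D{\left(A \right)} = \frac{9}{2}$ ($D{\left(A \right)} = 4 + \left(2 - \frac{3}{2 \cdot 1}\right) 1 = 4 + \left(2 - \frac{3}{2}\right) 1 = 4 + \frac{1}{2} \cdot 1 = 4 + \frac{1}{2} = \frac{9}{2}$)
$U = - \frac{79}{3}$ ($U = - \frac{7}{3} + \frac{\left(-11 - 5\right) \frac{9}{2}}{3} = - \frac{7}{3} + \frac{\left(-16\right) \frac{9}{2}}{3} = - \frac{7}{3} + \frac{1}{3} \left(-72\right) = - \frac{7}{3} - 24 = - \frac{79}{3} \approx -26.333$)
$72 + - \frac{83}{-136} U = 72 + - \frac{83}{-136} \left(- \frac{79}{3}\right) = 72 + \left(-83\right) \left(- \frac{1}{136}\right) \left(- \frac{79}{3}\right) = 72 + \frac{83}{136} \left(- \frac{79}{3}\right) = 72 - \frac{6557}{408} = \frac{22819}{408}$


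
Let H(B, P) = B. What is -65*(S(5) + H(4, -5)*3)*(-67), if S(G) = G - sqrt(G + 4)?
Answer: 60970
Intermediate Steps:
S(G) = G - sqrt(4 + G)
-65*(S(5) + H(4, -5)*3)*(-67) = -65*((5 - sqrt(4 + 5)) + 4*3)*(-67) = -65*((5 - sqrt(9)) + 12)*(-67) = -65*((5 - 1*3) + 12)*(-67) = -65*((5 - 3) + 12)*(-67) = -65*(2 + 12)*(-67) = -65*14*(-67) = -910*(-67) = 60970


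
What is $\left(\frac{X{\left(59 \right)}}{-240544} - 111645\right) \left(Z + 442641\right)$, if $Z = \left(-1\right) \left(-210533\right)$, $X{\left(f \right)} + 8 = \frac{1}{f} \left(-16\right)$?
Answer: $- \frac{64683680682755573}{887006} \approx -7.2924 \cdot 10^{10}$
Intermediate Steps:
$X{\left(f \right)} = -8 - \frac{16}{f}$ ($X{\left(f \right)} = -8 + \frac{1}{f} \left(-16\right) = -8 - \frac{16}{f}$)
$Z = 210533$
$\left(\frac{X{\left(59 \right)}}{-240544} - 111645\right) \left(Z + 442641\right) = \left(\frac{-8 - \frac{16}{59}}{-240544} - 111645\right) \left(210533 + 442641\right) = \left(\left(-8 - \frac{16}{59}\right) \left(- \frac{1}{240544}\right) - 111645\right) 653174 = \left(\left(- \frac{488}{59}\right) \left(- \frac{1}{240544}\right) - 111645\right) 653174 = \left(\frac{61}{1774012} - 111645\right) 653174 = \left(- \frac{198059569679}{1774012}\right) 653174 = - \frac{64683680682755573}{887006}$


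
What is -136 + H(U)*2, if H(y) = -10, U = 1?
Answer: -156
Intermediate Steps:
-136 + H(U)*2 = -136 - 10*2 = -136 - 20 = -156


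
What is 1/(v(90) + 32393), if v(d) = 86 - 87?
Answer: 1/32392 ≈ 3.0872e-5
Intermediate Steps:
v(d) = -1
1/(v(90) + 32393) = 1/(-1 + 32393) = 1/32392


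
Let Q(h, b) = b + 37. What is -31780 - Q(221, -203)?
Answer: -31614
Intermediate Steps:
Q(h, b) = 37 + b
-31780 - Q(221, -203) = -31780 - (37 - 203) = -31780 - 1*(-166) = -31780 + 166 = -31614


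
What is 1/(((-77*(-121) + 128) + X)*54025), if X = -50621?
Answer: -1/2224533400 ≈ -4.4953e-10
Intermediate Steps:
1/(((-77*(-121) + 128) + X)*54025) = 1/(((-77*(-121) + 128) - 50621)*54025) = (1/54025)/((9317 + 128) - 50621) = (1/54025)/(9445 - 50621) = (1/54025)/(-41176) = -1/41176*1/54025 = -1/2224533400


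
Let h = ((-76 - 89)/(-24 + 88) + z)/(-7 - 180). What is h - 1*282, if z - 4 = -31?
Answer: -3373083/11968 ≈ -281.84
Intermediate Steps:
z = -27 (z = 4 - 31 = -27)
h = 1893/11968 (h = ((-76 - 89)/(-24 + 88) - 27)/(-7 - 180) = (-165/64 - 27)/(-187) = (-165*1/64 - 27)*(-1/187) = (-165/64 - 27)*(-1/187) = -1893/64*(-1/187) = 1893/11968 ≈ 0.15817)
h - 1*282 = 1893/11968 - 1*282 = 1893/11968 - 282 = -3373083/11968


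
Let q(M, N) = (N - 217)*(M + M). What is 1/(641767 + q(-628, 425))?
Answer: 1/380519 ≈ 2.6280e-6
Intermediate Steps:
q(M, N) = 2*M*(-217 + N) (q(M, N) = (-217 + N)*(2*M) = 2*M*(-217 + N))
1/(641767 + q(-628, 425)) = 1/(641767 + 2*(-628)*(-217 + 425)) = 1/(641767 + 2*(-628)*208) = 1/(641767 - 261248) = 1/380519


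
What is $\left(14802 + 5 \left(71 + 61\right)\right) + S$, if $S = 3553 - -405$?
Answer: $19420$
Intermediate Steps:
$S = 3958$ ($S = 3553 + 405 = 3958$)
$\left(14802 + 5 \left(71 + 61\right)\right) + S = \left(14802 + 5 \left(71 + 61\right)\right) + 3958 = \left(14802 + 5 \cdot 132\right) + 3958 = \left(14802 + 660\right) + 3958 = 15462 + 3958 = 19420$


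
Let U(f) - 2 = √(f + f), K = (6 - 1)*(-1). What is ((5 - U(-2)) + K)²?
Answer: 8*I ≈ 8.0*I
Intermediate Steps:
K = -5 (K = 5*(-1) = -5)
U(f) = 2 + √2*√f (U(f) = 2 + √(f + f) = 2 + √(2*f) = 2 + √2*√f)
((5 - U(-2)) + K)² = ((5 - (2 + √2*√(-2))) - 5)² = ((5 - (2 + √2*(I*√2))) - 5)² = ((5 - (2 + 2*I)) - 5)² = ((5 + (-2 - 2*I)) - 5)² = ((3 - 2*I) - 5)² = (-2 - 2*I)²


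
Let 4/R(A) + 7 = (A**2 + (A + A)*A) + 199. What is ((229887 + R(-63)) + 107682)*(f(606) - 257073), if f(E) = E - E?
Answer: -349983238383485/4033 ≈ -8.6780e+10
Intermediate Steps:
f(E) = 0
R(A) = 4/(192 + 3*A**2) (R(A) = 4/(-7 + ((A**2 + (A + A)*A) + 199)) = 4/(-7 + ((A**2 + (2*A)*A) + 199)) = 4/(-7 + ((A**2 + 2*A**2) + 199)) = 4/(-7 + (3*A**2 + 199)) = 4/(-7 + (199 + 3*A**2)) = 4/(192 + 3*A**2))
((229887 + R(-63)) + 107682)*(f(606) - 257073) = ((229887 + 4/(3*(64 + (-63)**2))) + 107682)*(0 - 257073) = ((229887 + 4/(3*(64 + 3969))) + 107682)*(-257073) = ((229887 + (4/3)/4033) + 107682)*(-257073) = ((229887 + (4/3)*(1/4033)) + 107682)*(-257073) = ((229887 + 4/12099) + 107682)*(-257073) = (2781402817/12099 + 107682)*(-257073) = (4084247335/12099)*(-257073) = -349983238383485/4033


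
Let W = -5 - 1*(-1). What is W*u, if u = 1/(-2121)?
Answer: 4/2121 ≈ 0.0018859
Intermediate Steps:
u = -1/2121 ≈ -0.00047148
W = -4 (W = -5 + 1 = -4)
W*u = -4*(-1/2121) = 4/2121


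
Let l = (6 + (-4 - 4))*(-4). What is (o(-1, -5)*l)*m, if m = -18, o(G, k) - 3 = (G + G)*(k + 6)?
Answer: -144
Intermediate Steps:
o(G, k) = 3 + 2*G*(6 + k) (o(G, k) = 3 + (G + G)*(k + 6) = 3 + (2*G)*(6 + k) = 3 + 2*G*(6 + k))
l = 8 (l = (6 - 8)*(-4) = -2*(-4) = 8)
(o(-1, -5)*l)*m = ((3 + 12*(-1) + 2*(-1)*(-5))*8)*(-18) = ((3 - 12 + 10)*8)*(-18) = (1*8)*(-18) = 8*(-18) = -144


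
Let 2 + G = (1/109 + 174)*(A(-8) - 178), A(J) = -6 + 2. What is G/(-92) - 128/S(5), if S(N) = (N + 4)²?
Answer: 69586397/203067 ≈ 342.68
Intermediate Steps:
A(J) = -4
G = -3452212/109 (G = -2 + (1/109 + 174)*(-4 - 178) = -2 + (1/109 + 174)*(-182) = -2 + (18967/109)*(-182) = -2 - 3451994/109 = -3452212/109 ≈ -31672.)
S(N) = (4 + N)²
G/(-92) - 128/S(5) = -3452212/109/(-92) - 128/(4 + 5)² = -3452212/109*(-1/92) - 128/(9²) = 863053/2507 - 128/81 = 69586397/203067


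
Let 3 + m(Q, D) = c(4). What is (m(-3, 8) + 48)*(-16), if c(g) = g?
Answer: -784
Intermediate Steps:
m(Q, D) = 1 (m(Q, D) = -3 + 4 = 1)
(m(-3, 8) + 48)*(-16) = (1 + 48)*(-16) = 49*(-16) = -784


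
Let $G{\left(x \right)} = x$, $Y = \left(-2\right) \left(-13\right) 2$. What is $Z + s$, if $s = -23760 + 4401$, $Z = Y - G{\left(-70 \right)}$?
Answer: $-19237$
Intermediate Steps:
$Y = 52$ ($Y = 26 \cdot 2 = 52$)
$Z = 122$ ($Z = 52 - -70 = 52 + 70 = 122$)
$s = -19359$
$Z + s = 122 - 19359 = -19237$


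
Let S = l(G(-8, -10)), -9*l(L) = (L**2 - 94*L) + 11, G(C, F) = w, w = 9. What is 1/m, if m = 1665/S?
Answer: 754/14985 ≈ 0.050317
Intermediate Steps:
G(C, F) = 9
l(L) = -11/9 - L**2/9 + 94*L/9 (l(L) = -((L**2 - 94*L) + 11)/9 = -(11 + L**2 - 94*L)/9 = -11/9 - L**2/9 + 94*L/9)
S = 754/9 (S = -11/9 - 1/9*9**2 + (94/9)*9 = -11/9 - 1/9*81 + 94 = -11/9 - 9 + 94 = 754/9 ≈ 83.778)
m = 14985/754 (m = 1665/(754/9) = 1665*(9/754) = 14985/754 ≈ 19.874)
1/m = 1/(14985/754) = 754/14985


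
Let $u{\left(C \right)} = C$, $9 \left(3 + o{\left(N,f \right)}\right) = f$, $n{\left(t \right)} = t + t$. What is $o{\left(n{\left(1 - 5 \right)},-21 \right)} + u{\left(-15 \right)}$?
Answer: $- \frac{61}{3} \approx -20.333$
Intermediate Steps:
$n{\left(t \right)} = 2 t$
$o{\left(N,f \right)} = -3 + \frac{f}{9}$
$o{\left(n{\left(1 - 5 \right)},-21 \right)} + u{\left(-15 \right)} = \left(-3 + \frac{1}{9} \left(-21\right)\right) - 15 = \left(-3 - \frac{7}{3}\right) - 15 = - \frac{16}{3} - 15 = - \frac{61}{3}$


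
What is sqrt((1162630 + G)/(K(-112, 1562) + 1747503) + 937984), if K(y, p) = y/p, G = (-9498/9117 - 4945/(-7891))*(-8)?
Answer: sqrt(5945281364878489590935785824204931170)/2517609317484651 ≈ 968.50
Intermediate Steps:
G = 79640408/23980749 (G = (-9498*1/9117 - 4945*(-1/7891))*(-8) = (-3166/3039 + 4945/7891)*(-8) = -9955051/23980749*(-8) = 79640408/23980749 ≈ 3.3210)
sqrt((1162630 + G)/(K(-112, 1562) + 1747503) + 937984) = sqrt((1162630 + 79640408/23980749)/(-112/1562 + 1747503) + 937984) = sqrt(27880817850278/(23980749*(-112*1/1562 + 1747503)) + 937984) = sqrt(27880817850278/(23980749*(-56/781 + 1747503)) + 937984) = sqrt(27880817850278/(23980749*(1364799787/781)) + 937984) = sqrt((27880817850278/23980749)*(781/1364799787) + 937984) = sqrt(21774918741067118/32728921127300463 + 937984) = sqrt(30699226129588538553710/32728921127300463) = sqrt(5945281364878489590935785824204931170)/2517609317484651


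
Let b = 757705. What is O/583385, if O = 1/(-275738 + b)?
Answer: 1/281172318295 ≈ 3.5565e-12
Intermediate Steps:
O = 1/481967 (O = 1/(-275738 + 757705) = 1/481967 ≈ 2.0748e-6)
O/583385 = (1/481967)/583385 = (1/481967)*(1/583385) = 1/281172318295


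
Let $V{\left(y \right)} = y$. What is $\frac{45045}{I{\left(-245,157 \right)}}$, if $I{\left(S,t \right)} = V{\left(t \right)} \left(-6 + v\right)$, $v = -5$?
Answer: $- \frac{4095}{157} \approx -26.083$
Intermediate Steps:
$I{\left(S,t \right)} = - 11 t$ ($I{\left(S,t \right)} = t \left(-6 - 5\right) = t \left(-11\right) = - 11 t$)
$\frac{45045}{I{\left(-245,157 \right)}} = \frac{45045}{\left(-11\right) 157} = \frac{45045}{-1727} = 45045 \left(- \frac{1}{1727}\right) = - \frac{4095}{157}$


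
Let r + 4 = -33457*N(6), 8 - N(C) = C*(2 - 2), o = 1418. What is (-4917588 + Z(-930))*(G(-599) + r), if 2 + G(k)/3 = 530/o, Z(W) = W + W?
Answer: 933585287611752/709 ≈ 1.3168e+12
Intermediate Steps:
N(C) = 8 (N(C) = 8 - C*(2 - 2) = 8 - C*0 = 8 - 1*0 = 8 + 0 = 8)
Z(W) = 2*W
G(k) = -3459/709 (G(k) = -6 + 3*(530/1418) = -6 + 3*(530*(1/1418)) = -6 + 3*(265/709) = -6 + 795/709 = -3459/709)
r = -267660 (r = -4 - 33457*8 = -4 - 267656 = -267660)
(-4917588 + Z(-930))*(G(-599) + r) = (-4917588 + 2*(-930))*(-3459/709 - 267660) = (-4917588 - 1860)*(-189774399/709) = -4919448*(-189774399/709) = 933585287611752/709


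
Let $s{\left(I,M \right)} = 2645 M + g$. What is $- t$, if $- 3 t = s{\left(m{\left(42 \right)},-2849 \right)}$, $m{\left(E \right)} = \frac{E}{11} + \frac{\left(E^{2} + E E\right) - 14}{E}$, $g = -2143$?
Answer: $- \frac{7537748}{3} \approx -2.5126 \cdot 10^{6}$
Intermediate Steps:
$m{\left(E \right)} = \frac{E}{11} + \frac{-14 + 2 E^{2}}{E}$ ($m{\left(E \right)} = E \frac{1}{11} + \frac{\left(E^{2} + E^{2}\right) - 14}{E} = \frac{E}{11} + \frac{2 E^{2} - 14}{E} = \frac{E}{11} + \frac{-14 + 2 E^{2}}{E}$)
$s{\left(I,M \right)} = -2143 + 2645 M$ ($s{\left(I,M \right)} = 2645 M - 2143 = -2143 + 2645 M$)
$t = \frac{7537748}{3}$ ($t = - \frac{-2143 + 2645 \left(-2849\right)}{3} = - \frac{-2143 - 7535605}{3} = \left(- \frac{1}{3}\right) \left(-7537748\right) = \frac{7537748}{3} \approx 2.5126 \cdot 10^{6}$)
$- t = \left(-1\right) \frac{7537748}{3} = - \frac{7537748}{3}$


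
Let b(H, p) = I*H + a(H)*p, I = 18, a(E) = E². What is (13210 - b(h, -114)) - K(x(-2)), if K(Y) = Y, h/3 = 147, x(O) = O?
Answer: 22176108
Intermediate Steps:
h = 441 (h = 3*147 = 441)
b(H, p) = 18*H + p*H² (b(H, p) = 18*H + H²*p = 18*H + p*H²)
(13210 - b(h, -114)) - K(x(-2)) = (13210 - 441*(18 + 441*(-114))) - 1*(-2) = (13210 - 441*(18 - 50274)) + 2 = (13210 - 441*(-50256)) + 2 = (13210 - 1*(-22162896)) + 2 = (13210 + 22162896) + 2 = 22176106 + 2 = 22176108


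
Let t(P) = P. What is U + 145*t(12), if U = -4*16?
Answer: 1676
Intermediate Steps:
U = -64
U + 145*t(12) = -64 + 145*12 = -64 + 1740 = 1676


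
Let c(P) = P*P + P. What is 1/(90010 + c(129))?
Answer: 1/106780 ≈ 9.3650e-6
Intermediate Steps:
c(P) = P + P² (c(P) = P² + P = P + P²)
1/(90010 + c(129)) = 1/(90010 + 129*(1 + 129)) = 1/(90010 + 129*130) = 1/(90010 + 16770) = 1/106780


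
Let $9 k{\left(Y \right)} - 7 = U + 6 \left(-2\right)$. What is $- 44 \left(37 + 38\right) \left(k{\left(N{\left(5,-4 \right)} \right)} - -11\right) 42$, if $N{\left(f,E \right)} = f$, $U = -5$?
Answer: $-1370600$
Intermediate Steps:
$k{\left(Y \right)} = - \frac{10}{9}$ ($k{\left(Y \right)} = \frac{7}{9} + \frac{-5 + 6 \left(-2\right)}{9} = \frac{7}{9} + \frac{-5 - 12}{9} = \frac{7}{9} + \frac{1}{9} \left(-17\right) = \frac{7}{9} - \frac{17}{9} = - \frac{10}{9}$)
$- 44 \left(37 + 38\right) \left(k{\left(N{\left(5,-4 \right)} \right)} - -11\right) 42 = - 44 \left(37 + 38\right) \left(- \frac{10}{9} - -11\right) 42 = - 44 \cdot 75 \left(- \frac{10}{9} + 11\right) 42 = - 44 \cdot 75 \cdot \frac{89}{9} \cdot 42 = \left(-44\right) \frac{2225}{3} \cdot 42 = \left(- \frac{97900}{3}\right) 42 = -1370600$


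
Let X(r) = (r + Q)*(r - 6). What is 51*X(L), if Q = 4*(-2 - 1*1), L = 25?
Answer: 12597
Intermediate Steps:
Q = -12 (Q = 4*(-2 - 1) = 4*(-3) = -12)
X(r) = (-12 + r)*(-6 + r) (X(r) = (r - 12)*(r - 6) = (-12 + r)*(-6 + r))
51*X(L) = 51*(72 + 25² - 18*25) = 51*(72 + 625 - 450) = 51*247 = 12597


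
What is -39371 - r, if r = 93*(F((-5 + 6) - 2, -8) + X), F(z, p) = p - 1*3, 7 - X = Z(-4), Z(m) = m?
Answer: -39371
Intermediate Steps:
X = 11 (X = 7 - 1*(-4) = 7 + 4 = 11)
F(z, p) = -3 + p (F(z, p) = p - 3 = -3 + p)
r = 0 (r = 93*((-3 - 8) + 11) = 93*(-11 + 11) = 93*0 = 0)
-39371 - r = -39371 - 1*0 = -39371 + 0 = -39371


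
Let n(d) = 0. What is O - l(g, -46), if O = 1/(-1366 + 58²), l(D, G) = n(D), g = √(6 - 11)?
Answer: 1/1998 ≈ 0.00050050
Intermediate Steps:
g = I*√5 (g = √(-5) = I*√5 ≈ 2.2361*I)
l(D, G) = 0
O = 1/1998 (O = 1/(-1366 + 3364) = 1/1998 ≈ 0.00050050)
O - l(g, -46) = 1/1998 - 1*0 = 1/1998 + 0 = 1/1998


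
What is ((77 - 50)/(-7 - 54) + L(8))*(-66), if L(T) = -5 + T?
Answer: -10296/61 ≈ -168.79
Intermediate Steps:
((77 - 50)/(-7 - 54) + L(8))*(-66) = ((77 - 50)/(-7 - 54) + (-5 + 8))*(-66) = (27/(-61) + 3)*(-66) = (27*(-1/61) + 3)*(-66) = (-27/61 + 3)*(-66) = (156/61)*(-66) = -10296/61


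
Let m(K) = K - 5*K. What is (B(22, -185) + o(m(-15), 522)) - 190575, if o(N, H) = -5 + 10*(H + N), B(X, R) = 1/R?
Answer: -34180601/185 ≈ -1.8476e+5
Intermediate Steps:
m(K) = -4*K
o(N, H) = -5 + 10*H + 10*N (o(N, H) = -5 + (10*H + 10*N) = -5 + 10*H + 10*N)
(B(22, -185) + o(m(-15), 522)) - 190575 = (1/(-185) + (-5 + 10*522 + 10*(-4*(-15)))) - 190575 = (-1/185 + (-5 + 5220 + 10*60)) - 190575 = (-1/185 + (-5 + 5220 + 600)) - 190575 = (-1/185 + 5815) - 190575 = 1075774/185 - 190575 = -34180601/185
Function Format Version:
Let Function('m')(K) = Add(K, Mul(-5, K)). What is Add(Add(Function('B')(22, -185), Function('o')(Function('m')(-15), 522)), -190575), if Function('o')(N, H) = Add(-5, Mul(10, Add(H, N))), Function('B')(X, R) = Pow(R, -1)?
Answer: Rational(-34180601, 185) ≈ -1.8476e+5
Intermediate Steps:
Function('m')(K) = Mul(-4, K)
Function('o')(N, H) = Add(-5, Mul(10, H), Mul(10, N)) (Function('o')(N, H) = Add(-5, Add(Mul(10, H), Mul(10, N))) = Add(-5, Mul(10, H), Mul(10, N)))
Add(Add(Function('B')(22, -185), Function('o')(Function('m')(-15), 522)), -190575) = Add(Add(Pow(-185, -1), Add(-5, Mul(10, 522), Mul(10, Mul(-4, -15)))), -190575) = Add(Add(Rational(-1, 185), Add(-5, 5220, Mul(10, 60))), -190575) = Add(Add(Rational(-1, 185), Add(-5, 5220, 600)), -190575) = Add(Add(Rational(-1, 185), 5815), -190575) = Add(Rational(1075774, 185), -190575) = Rational(-34180601, 185)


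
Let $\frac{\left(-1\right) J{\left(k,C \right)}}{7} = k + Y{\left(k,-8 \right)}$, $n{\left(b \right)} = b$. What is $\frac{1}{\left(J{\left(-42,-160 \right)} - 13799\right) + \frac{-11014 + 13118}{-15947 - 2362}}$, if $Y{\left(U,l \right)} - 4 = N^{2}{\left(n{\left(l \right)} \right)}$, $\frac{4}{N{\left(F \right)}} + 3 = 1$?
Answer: $- \frac{18309}{248290453} \approx -7.374 \cdot 10^{-5}$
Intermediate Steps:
$N{\left(F \right)} = -2$ ($N{\left(F \right)} = \frac{4}{-3 + 1} = \frac{4}{-2} = 4 \left(- \frac{1}{2}\right) = -2$)
$Y{\left(U,l \right)} = 8$ ($Y{\left(U,l \right)} = 4 + \left(-2\right)^{2} = 4 + 4 = 8$)
$J{\left(k,C \right)} = -56 - 7 k$ ($J{\left(k,C \right)} = - 7 \left(k + 8\right) = - 7 \left(8 + k\right) = -56 - 7 k$)
$\frac{1}{\left(J{\left(-42,-160 \right)} - 13799\right) + \frac{-11014 + 13118}{-15947 - 2362}} = \frac{1}{\left(\left(-56 - -294\right) - 13799\right) + \frac{-11014 + 13118}{-15947 - 2362}} = \frac{1}{\left(\left(-56 + 294\right) - 13799\right) + \frac{2104}{-18309}} = \frac{1}{\left(238 - 13799\right) + 2104 \left(- \frac{1}{18309}\right)} = \frac{1}{-13561 - \frac{2104}{18309}} = \frac{1}{- \frac{248290453}{18309}} = - \frac{18309}{248290453}$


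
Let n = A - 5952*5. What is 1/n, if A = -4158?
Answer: -1/33918 ≈ -2.9483e-5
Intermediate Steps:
n = -33918 (n = -4158 - 5952*5 = -4158 - 29760 = -33918)
1/n = 1/(-33918) = -1/33918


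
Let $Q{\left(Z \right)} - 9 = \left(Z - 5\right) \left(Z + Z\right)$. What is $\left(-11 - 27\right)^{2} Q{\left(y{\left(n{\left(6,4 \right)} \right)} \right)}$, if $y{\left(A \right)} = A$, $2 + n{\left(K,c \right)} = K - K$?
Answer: $53428$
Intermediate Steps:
$n{\left(K,c \right)} = -2$ ($n{\left(K,c \right)} = -2 + \left(K - K\right) = -2 + 0 = -2$)
$Q{\left(Z \right)} = 9 + 2 Z \left(-5 + Z\right)$ ($Q{\left(Z \right)} = 9 + \left(Z - 5\right) \left(Z + Z\right) = 9 + \left(-5 + Z\right) 2 Z = 9 + 2 Z \left(-5 + Z\right)$)
$\left(-11 - 27\right)^{2} Q{\left(y{\left(n{\left(6,4 \right)} \right)} \right)} = \left(-11 - 27\right)^{2} \left(9 - -20 + 2 \left(-2\right)^{2}\right) = \left(-38\right)^{2} \left(9 + 20 + 2 \cdot 4\right) = 1444 \left(9 + 20 + 8\right) = 1444 \cdot 37 = 53428$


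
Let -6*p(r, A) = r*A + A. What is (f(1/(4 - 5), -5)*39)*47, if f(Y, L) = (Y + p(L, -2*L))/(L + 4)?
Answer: -10387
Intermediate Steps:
p(r, A) = -A/6 - A*r/6 (p(r, A) = -(r*A + A)/6 = -(A*r + A)/6 = -(A + A*r)/6 = -A/6 - A*r/6)
f(Y, L) = (Y + L*(1 + L)/3)/(4 + L) (f(Y, L) = (Y - (-2*L)*(1 + L)/6)/(L + 4) = (Y + L*(1 + L)/3)/(4 + L))
(f(1/(4 - 5), -5)*39)*47 = (((1/(4 - 5) + (⅓)*(-5)*(1 - 5))/(4 - 5))*39)*47 = (((1/(-1) + (⅓)*(-5)*(-4))/(-1))*39)*47 = (-(-1 + 20/3)*39)*47 = (-1*17/3*39)*47 = -17/3*39*47 = -221*47 = -10387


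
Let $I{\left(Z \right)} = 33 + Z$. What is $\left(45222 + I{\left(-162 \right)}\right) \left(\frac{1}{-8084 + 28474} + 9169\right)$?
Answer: $\frac{8430402894723}{20390} \approx 4.1346 \cdot 10^{8}$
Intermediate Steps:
$\left(45222 + I{\left(-162 \right)}\right) \left(\frac{1}{-8084 + 28474} + 9169\right) = \left(45222 + \left(33 - 162\right)\right) \left(\frac{1}{-8084 + 28474} + 9169\right) = \left(45222 - 129\right) \left(\frac{1}{20390} + 9169\right) = 45093 \left(\frac{1}{20390} + 9169\right) = 45093 \cdot \frac{186955911}{20390} = \frac{8430402894723}{20390}$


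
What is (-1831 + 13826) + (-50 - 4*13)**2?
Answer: 22399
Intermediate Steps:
(-1831 + 13826) + (-50 - 4*13)**2 = 11995 + (-50 - 52)**2 = 11995 + (-102)**2 = 11995 + 10404 = 22399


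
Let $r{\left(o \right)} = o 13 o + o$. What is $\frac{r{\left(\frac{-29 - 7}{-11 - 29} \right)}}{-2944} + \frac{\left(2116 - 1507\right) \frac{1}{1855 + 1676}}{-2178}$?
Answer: $- \frac{1494925279}{377348083200} \approx -0.0039617$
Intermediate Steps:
$r{\left(o \right)} = o + 13 o^{2}$ ($r{\left(o \right)} = 13 o o + o = 13 o^{2} + o = o + 13 o^{2}$)
$\frac{r{\left(\frac{-29 - 7}{-11 - 29} \right)}}{-2944} + \frac{\left(2116 - 1507\right) \frac{1}{1855 + 1676}}{-2178} = \frac{\frac{-29 - 7}{-11 - 29} \left(1 + 13 \frac{-29 - 7}{-11 - 29}\right)}{-2944} + \frac{\left(2116 - 1507\right) \frac{1}{1855 + 1676}}{-2178} = - \frac{36}{-40} \left(1 + 13 \left(- \frac{36}{-40}\right)\right) \left(- \frac{1}{2944}\right) + \frac{609}{3531} \left(- \frac{1}{2178}\right) = \left(-36\right) \left(- \frac{1}{40}\right) \left(1 + 13 \left(\left(-36\right) \left(- \frac{1}{40}\right)\right)\right) \left(- \frac{1}{2944}\right) + 609 \cdot \frac{1}{3531} \left(- \frac{1}{2178}\right) = \frac{9 \left(1 + 13 \cdot \frac{9}{10}\right)}{10} \left(- \frac{1}{2944}\right) + \frac{203}{1177} \left(- \frac{1}{2178}\right) = \frac{9 \left(1 + \frac{117}{10}\right)}{10} \left(- \frac{1}{2944}\right) - \frac{203}{2563506} = \frac{9}{10} \cdot \frac{127}{10} \left(- \frac{1}{2944}\right) - \frac{203}{2563506} = \frac{1143}{100} \left(- \frac{1}{2944}\right) - \frac{203}{2563506} = - \frac{1143}{294400} - \frac{203}{2563506} = - \frac{1494925279}{377348083200}$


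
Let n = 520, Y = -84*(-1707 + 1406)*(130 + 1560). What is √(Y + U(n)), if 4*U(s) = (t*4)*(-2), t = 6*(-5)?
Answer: 6*√1186945 ≈ 6536.8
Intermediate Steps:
t = -30
Y = 42729960 (Y = -(-25284)*1690 = -84*(-508690) = 42729960)
U(s) = 60 (U(s) = (-30*4*(-2))/4 = (-120*(-2))/4 = (¼)*240 = 60)
√(Y + U(n)) = √(42729960 + 60) = √42730020 = 6*√1186945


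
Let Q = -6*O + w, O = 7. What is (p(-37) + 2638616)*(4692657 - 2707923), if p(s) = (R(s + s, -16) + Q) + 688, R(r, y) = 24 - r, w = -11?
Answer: 5238405698166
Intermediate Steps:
Q = -53 (Q = -6*7 - 11 = -42 - 11 = -53)
p(s) = 659 - 2*s (p(s) = ((24 - (s + s)) - 53) + 688 = ((24 - 2*s) - 53) + 688 = (-29 - 2*s) + 688 = 659 - 2*s)
(p(-37) + 2638616)*(4692657 - 2707923) = ((659 - 2*(-37)) + 2638616)*(4692657 - 2707923) = ((659 + 74) + 2638616)*1984734 = (733 + 2638616)*1984734 = 2639349*1984734 = 5238405698166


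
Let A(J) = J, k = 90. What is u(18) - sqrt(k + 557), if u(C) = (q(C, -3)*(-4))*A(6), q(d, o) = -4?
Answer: 96 - sqrt(647) ≈ 70.564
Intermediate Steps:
u(C) = 96 (u(C) = -4*(-4)*6 = 16*6 = 96)
u(18) - sqrt(k + 557) = 96 - sqrt(90 + 557) = 96 - sqrt(647)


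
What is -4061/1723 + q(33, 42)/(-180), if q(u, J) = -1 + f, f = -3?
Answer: -181022/77535 ≈ -2.3347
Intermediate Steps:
q(u, J) = -4 (q(u, J) = -1 - 3 = -4)
-4061/1723 + q(33, 42)/(-180) = -4061/1723 - 4/(-180) = -4061*1/1723 - 4*(-1/180) = -4061/1723 + 1/45 = -181022/77535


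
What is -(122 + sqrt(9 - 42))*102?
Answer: -12444 - 102*I*sqrt(33) ≈ -12444.0 - 585.95*I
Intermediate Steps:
-(122 + sqrt(9 - 42))*102 = -(122 + sqrt(-33))*102 = -(122 + I*sqrt(33))*102 = -(12444 + 102*I*sqrt(33)) = -12444 - 102*I*sqrt(33)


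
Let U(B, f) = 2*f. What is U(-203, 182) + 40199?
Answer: 40563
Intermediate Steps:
U(-203, 182) + 40199 = 2*182 + 40199 = 364 + 40199 = 40563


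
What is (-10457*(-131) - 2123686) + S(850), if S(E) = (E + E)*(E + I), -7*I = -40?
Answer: 4906267/7 ≈ 7.0090e+5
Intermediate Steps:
I = 40/7 (I = -1/7*(-40) = 40/7 ≈ 5.7143)
S(E) = 2*E*(40/7 + E) (S(E) = (E + E)*(E + 40/7) = (2*E)*(40/7 + E) = 2*E*(40/7 + E))
(-10457*(-131) - 2123686) + S(850) = (-10457*(-131) - 2123686) + (2/7)*850*(40 + 7*850) = (1369867 - 2123686) + (2/7)*850*(40 + 5950) = -753819 + (2/7)*850*5990 = -753819 + 10183000/7 = 4906267/7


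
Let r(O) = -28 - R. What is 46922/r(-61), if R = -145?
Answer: 46922/117 ≈ 401.04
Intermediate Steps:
r(O) = 117 (r(O) = -28 - 1*(-145) = -28 + 145 = 117)
46922/r(-61) = 46922/117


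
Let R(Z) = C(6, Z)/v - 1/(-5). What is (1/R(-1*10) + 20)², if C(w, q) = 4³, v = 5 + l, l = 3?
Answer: 680625/1681 ≈ 404.89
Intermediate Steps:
v = 8 (v = 5 + 3 = 8)
C(w, q) = 64
R(Z) = 41/5 (R(Z) = 64/8 - 1/(-5) = 64*(⅛) - 1*(-⅕) = 8 + ⅕ = 41/5)
(1/R(-1*10) + 20)² = (1/(41/5) + 20)² = (5/41 + 20)² = (825/41)² = 680625/1681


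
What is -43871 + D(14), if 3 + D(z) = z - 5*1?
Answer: -43865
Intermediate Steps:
D(z) = -8 + z (D(z) = -3 + (z - 5*1) = -3 + (z - 5) = -3 + (-5 + z) = -8 + z)
-43871 + D(14) = -43871 + (-8 + 14) = -43871 + 6 = -43865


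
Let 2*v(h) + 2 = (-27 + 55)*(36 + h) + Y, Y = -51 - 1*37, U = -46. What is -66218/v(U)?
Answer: 66218/185 ≈ 357.94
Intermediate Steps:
Y = -88 (Y = -51 - 37 = -88)
v(h) = 459 + 14*h (v(h) = -1 + ((-27 + 55)*(36 + h) - 88)/2 = -1 + (28*(36 + h) - 88)/2 = -1 + ((1008 + 28*h) - 88)/2 = -1 + (920 + 28*h)/2 = -1 + (460 + 14*h) = 459 + 14*h)
-66218/v(U) = -66218/(459 + 14*(-46)) = -66218/(459 - 644) = -66218/(-185) = -66218*(-1/185) = 66218/185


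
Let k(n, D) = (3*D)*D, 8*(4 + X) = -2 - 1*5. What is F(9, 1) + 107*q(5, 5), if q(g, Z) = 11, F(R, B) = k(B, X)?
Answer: 79891/64 ≈ 1248.3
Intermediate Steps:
X = -39/8 (X = -4 + (-2 - 1*5)/8 = -4 + (-2 - 5)/8 = -4 + (1/8)*(-7) = -4 - 7/8 = -39/8 ≈ -4.8750)
k(n, D) = 3*D**2
F(R, B) = 4563/64 (F(R, B) = 3*(-39/8)**2 = 3*(1521/64) = 4563/64)
F(9, 1) + 107*q(5, 5) = 4563/64 + 107*11 = 4563/64 + 1177 = 79891/64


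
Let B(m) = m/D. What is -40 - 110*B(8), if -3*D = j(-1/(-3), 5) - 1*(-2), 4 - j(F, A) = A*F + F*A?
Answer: 950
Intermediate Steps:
j(F, A) = 4 - 2*A*F (j(F, A) = 4 - (A*F + F*A) = 4 - (A*F + A*F) = 4 - 2*A*F)
D = -8/9 (D = -((4 - 2*5*(-1/(-3))) - 1*(-2))/3 = -((4 - 2*5*(-1*(-⅓))) + 2)/3 = -((4 - 2*5*⅓) + 2)/3 = -((4 - 10/3) + 2)/3 = -(⅔ + 2)/3 = -⅓*8/3 = -8/9 ≈ -0.88889)
B(m) = -9*m/8 (B(m) = m/(-8/9) = m*(-9/8) = -9*m/8)
-40 - 110*B(8) = -40 - (-495)*8/4 = -40 - 110*(-9) = -40 + 990 = 950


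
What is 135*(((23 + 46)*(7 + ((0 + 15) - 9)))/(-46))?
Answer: -5265/2 ≈ -2632.5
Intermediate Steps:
135*(((23 + 46)*(7 + ((0 + 15) - 9)))/(-46)) = 135*((69*(7 + (15 - 9)))*(-1/46)) = 135*((69*(7 + 6))*(-1/46)) = 135*((69*13)*(-1/46)) = 135*(897*(-1/46)) = 135*(-39/2) = -5265/2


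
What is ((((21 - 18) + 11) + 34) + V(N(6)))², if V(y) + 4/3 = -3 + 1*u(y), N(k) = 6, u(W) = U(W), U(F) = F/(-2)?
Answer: 14884/9 ≈ 1653.8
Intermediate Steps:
U(F) = -F/2 (U(F) = F*(-½) = -F/2)
u(W) = -W/2
V(y) = -13/3 - y/2 (V(y) = -4/3 + (-3 + 1*(-y/2)) = -4/3 + (-3 - y/2) = -13/3 - y/2)
((((21 - 18) + 11) + 34) + V(N(6)))² = ((((21 - 18) + 11) + 34) + (-13/3 - ½*6))² = (((3 + 11) + 34) + (-13/3 - 3))² = ((14 + 34) - 22/3)² = (48 - 22/3)² = (122/3)² = 14884/9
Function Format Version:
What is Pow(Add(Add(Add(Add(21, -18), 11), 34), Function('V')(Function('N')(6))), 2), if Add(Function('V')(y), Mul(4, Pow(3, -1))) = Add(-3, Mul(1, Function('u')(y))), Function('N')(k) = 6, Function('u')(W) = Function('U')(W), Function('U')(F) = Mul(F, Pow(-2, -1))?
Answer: Rational(14884, 9) ≈ 1653.8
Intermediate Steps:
Function('U')(F) = Mul(Rational(-1, 2), F) (Function('U')(F) = Mul(F, Rational(-1, 2)) = Mul(Rational(-1, 2), F))
Function('u')(W) = Mul(Rational(-1, 2), W)
Function('V')(y) = Add(Rational(-13, 3), Mul(Rational(-1, 2), y)) (Function('V')(y) = Add(Rational(-4, 3), Add(-3, Mul(1, Mul(Rational(-1, 2), y)))) = Add(Rational(-4, 3), Add(-3, Mul(Rational(-1, 2), y))) = Add(Rational(-13, 3), Mul(Rational(-1, 2), y)))
Pow(Add(Add(Add(Add(21, -18), 11), 34), Function('V')(Function('N')(6))), 2) = Pow(Add(Add(Add(Add(21, -18), 11), 34), Add(Rational(-13, 3), Mul(Rational(-1, 2), 6))), 2) = Pow(Add(Add(Add(3, 11), 34), Add(Rational(-13, 3), -3)), 2) = Pow(Add(Add(14, 34), Rational(-22, 3)), 2) = Pow(Add(48, Rational(-22, 3)), 2) = Pow(Rational(122, 3), 2) = Rational(14884, 9)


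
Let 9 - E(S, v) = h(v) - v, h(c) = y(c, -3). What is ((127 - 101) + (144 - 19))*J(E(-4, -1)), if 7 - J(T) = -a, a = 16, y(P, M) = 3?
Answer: 3473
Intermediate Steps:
h(c) = 3
E(S, v) = 6 + v (E(S, v) = 9 - (3 - v) = 9 + (-3 + v) = 6 + v)
J(T) = 23 (J(T) = 7 - (-1)*16 = 7 - 1*(-16) = 7 + 16 = 23)
((127 - 101) + (144 - 19))*J(E(-4, -1)) = ((127 - 101) + (144 - 19))*23 = (26 + 125)*23 = 151*23 = 3473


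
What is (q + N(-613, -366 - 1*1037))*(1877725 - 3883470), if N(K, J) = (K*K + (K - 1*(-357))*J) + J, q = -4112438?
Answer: 6777219803480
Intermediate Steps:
N(K, J) = J + K**2 + J*(357 + K) (N(K, J) = (K**2 + (K + 357)*J) + J = (K**2 + (357 + K)*J) + J = (K**2 + J*(357 + K)) + J = J + K**2 + J*(357 + K))
(q + N(-613, -366 - 1*1037))*(1877725 - 3883470) = (-4112438 + ((-613)**2 + 358*(-366 - 1*1037) + (-366 - 1*1037)*(-613)))*(1877725 - 3883470) = (-4112438 + (375769 + 358*(-366 - 1037) + (-366 - 1037)*(-613)))*(-2005745) = (-4112438 + (375769 + 358*(-1403) - 1403*(-613)))*(-2005745) = (-4112438 + (375769 - 502274 + 860039))*(-2005745) = (-4112438 + 733534)*(-2005745) = -3378904*(-2005745) = 6777219803480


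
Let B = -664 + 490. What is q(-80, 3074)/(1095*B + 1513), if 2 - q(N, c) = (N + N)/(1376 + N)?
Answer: -172/15310377 ≈ -1.1234e-5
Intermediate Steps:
B = -174
q(N, c) = 2 - 2*N/(1376 + N) (q(N, c) = 2 - (N + N)/(1376 + N) = 2 - 2*N/(1376 + N))
q(-80, 3074)/(1095*B + 1513) = (2752/(1376 - 80))/(1095*(-174) + 1513) = (2752/1296)/(-190530 + 1513) = (2752*(1/1296))/(-189017) = (172/81)*(-1/189017) = -172/15310377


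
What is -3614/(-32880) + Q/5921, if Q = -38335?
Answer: -619528153/97341240 ≈ -6.3645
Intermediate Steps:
-3614/(-32880) + Q/5921 = -3614/(-32880) - 38335/5921 = -3614*(-1/32880) - 38335*1/5921 = 1807/16440 - 38335/5921 = -619528153/97341240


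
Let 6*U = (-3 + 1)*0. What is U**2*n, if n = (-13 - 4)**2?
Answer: 0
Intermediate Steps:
U = 0 (U = ((-3 + 1)*0)/6 = (-2*0)/6 = (1/6)*0 = 0)
n = 289 (n = (-17)**2 = 289)
U**2*n = 0**2*289 = 0*289 = 0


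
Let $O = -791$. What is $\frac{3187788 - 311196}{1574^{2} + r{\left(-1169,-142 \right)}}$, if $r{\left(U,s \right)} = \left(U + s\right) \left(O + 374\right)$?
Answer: $\frac{2876592}{3024163} \approx 0.9512$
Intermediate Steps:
$r{\left(U,s \right)} = - 417 U - 417 s$ ($r{\left(U,s \right)} = \left(U + s\right) \left(-791 + 374\right) = \left(U + s\right) \left(-417\right) = - 417 U - 417 s$)
$\frac{3187788 - 311196}{1574^{2} + r{\left(-1169,-142 \right)}} = \frac{3187788 - 311196}{1574^{2} - -546687} = \frac{3187788 - 311196}{2477476 + \left(487473 + 59214\right)} = \frac{3187788 - 311196}{2477476 + 546687} = \frac{2876592}{3024163}$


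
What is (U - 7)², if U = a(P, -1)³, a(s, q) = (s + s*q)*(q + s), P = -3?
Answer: 49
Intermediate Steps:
a(s, q) = (q + s)*(s + q*s) (a(s, q) = (s + q*s)*(q + s) = (q + s)*(s + q*s))
U = 0 (U = (-3*(-1 - 3 + (-1)² - 1*(-3)))³ = (-3*(-1 - 3 + 1 + 3))³ = (-3*0)³ = 0³ = 0)
(U - 7)² = (0 - 7)² = (-7)² = 49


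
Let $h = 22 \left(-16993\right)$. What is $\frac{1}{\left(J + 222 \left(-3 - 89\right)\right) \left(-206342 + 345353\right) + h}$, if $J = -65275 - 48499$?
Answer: $- \frac{1}{18655372024} \approx -5.3604 \cdot 10^{-11}$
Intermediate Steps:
$J = -113774$
$h = -373846$
$\frac{1}{\left(J + 222 \left(-3 - 89\right)\right) \left(-206342 + 345353\right) + h} = \frac{1}{\left(-113774 + 222 \left(-3 - 89\right)\right) \left(-206342 + 345353\right) - 373846} = \frac{1}{\left(-113774 + 222 \left(-92\right)\right) 139011 - 373846} = \frac{1}{\left(-113774 - 20424\right) 139011 - 373846} = \frac{1}{\left(-134198\right) 139011 - 373846} = \frac{1}{-18654998178 - 373846} = \frac{1}{-18655372024} = - \frac{1}{18655372024}$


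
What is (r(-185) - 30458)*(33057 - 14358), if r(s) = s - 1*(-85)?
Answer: -571404042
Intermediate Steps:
r(s) = 85 + s (r(s) = s + 85 = 85 + s)
(r(-185) - 30458)*(33057 - 14358) = ((85 - 185) - 30458)*(33057 - 14358) = (-100 - 30458)*18699 = -30558*18699 = -571404042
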